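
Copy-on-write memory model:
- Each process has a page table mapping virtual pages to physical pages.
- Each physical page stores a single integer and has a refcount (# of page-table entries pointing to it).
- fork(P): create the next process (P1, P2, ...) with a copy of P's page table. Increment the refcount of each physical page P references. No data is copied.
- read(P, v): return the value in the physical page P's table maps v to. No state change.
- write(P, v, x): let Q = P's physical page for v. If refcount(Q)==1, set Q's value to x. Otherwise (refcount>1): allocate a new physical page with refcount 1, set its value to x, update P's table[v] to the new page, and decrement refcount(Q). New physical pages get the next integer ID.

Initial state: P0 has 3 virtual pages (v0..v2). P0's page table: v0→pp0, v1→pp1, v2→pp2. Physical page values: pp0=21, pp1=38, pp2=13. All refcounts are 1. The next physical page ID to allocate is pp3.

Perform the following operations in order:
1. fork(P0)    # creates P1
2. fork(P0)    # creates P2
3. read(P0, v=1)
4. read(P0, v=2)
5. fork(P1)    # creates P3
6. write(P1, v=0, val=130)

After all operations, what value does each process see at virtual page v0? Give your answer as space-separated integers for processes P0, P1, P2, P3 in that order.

Op 1: fork(P0) -> P1. 3 ppages; refcounts: pp0:2 pp1:2 pp2:2
Op 2: fork(P0) -> P2. 3 ppages; refcounts: pp0:3 pp1:3 pp2:3
Op 3: read(P0, v1) -> 38. No state change.
Op 4: read(P0, v2) -> 13. No state change.
Op 5: fork(P1) -> P3. 3 ppages; refcounts: pp0:4 pp1:4 pp2:4
Op 6: write(P1, v0, 130). refcount(pp0)=4>1 -> COPY to pp3. 4 ppages; refcounts: pp0:3 pp1:4 pp2:4 pp3:1
P0: v0 -> pp0 = 21
P1: v0 -> pp3 = 130
P2: v0 -> pp0 = 21
P3: v0 -> pp0 = 21

Answer: 21 130 21 21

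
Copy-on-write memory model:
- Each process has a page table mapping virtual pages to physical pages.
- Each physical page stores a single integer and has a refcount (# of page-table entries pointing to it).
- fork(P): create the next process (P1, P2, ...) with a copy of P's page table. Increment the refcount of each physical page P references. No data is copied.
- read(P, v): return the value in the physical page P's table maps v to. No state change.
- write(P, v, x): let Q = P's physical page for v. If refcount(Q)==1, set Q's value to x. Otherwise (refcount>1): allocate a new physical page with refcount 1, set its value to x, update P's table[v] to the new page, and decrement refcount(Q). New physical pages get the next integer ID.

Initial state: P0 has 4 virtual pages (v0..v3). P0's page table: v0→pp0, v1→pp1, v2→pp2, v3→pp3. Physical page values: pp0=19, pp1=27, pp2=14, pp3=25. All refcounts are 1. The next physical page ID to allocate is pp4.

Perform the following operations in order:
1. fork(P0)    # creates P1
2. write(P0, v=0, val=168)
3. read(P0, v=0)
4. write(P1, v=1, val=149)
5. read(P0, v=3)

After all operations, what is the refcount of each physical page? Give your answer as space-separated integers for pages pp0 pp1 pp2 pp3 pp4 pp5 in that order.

Answer: 1 1 2 2 1 1

Derivation:
Op 1: fork(P0) -> P1. 4 ppages; refcounts: pp0:2 pp1:2 pp2:2 pp3:2
Op 2: write(P0, v0, 168). refcount(pp0)=2>1 -> COPY to pp4. 5 ppages; refcounts: pp0:1 pp1:2 pp2:2 pp3:2 pp4:1
Op 3: read(P0, v0) -> 168. No state change.
Op 4: write(P1, v1, 149). refcount(pp1)=2>1 -> COPY to pp5. 6 ppages; refcounts: pp0:1 pp1:1 pp2:2 pp3:2 pp4:1 pp5:1
Op 5: read(P0, v3) -> 25. No state change.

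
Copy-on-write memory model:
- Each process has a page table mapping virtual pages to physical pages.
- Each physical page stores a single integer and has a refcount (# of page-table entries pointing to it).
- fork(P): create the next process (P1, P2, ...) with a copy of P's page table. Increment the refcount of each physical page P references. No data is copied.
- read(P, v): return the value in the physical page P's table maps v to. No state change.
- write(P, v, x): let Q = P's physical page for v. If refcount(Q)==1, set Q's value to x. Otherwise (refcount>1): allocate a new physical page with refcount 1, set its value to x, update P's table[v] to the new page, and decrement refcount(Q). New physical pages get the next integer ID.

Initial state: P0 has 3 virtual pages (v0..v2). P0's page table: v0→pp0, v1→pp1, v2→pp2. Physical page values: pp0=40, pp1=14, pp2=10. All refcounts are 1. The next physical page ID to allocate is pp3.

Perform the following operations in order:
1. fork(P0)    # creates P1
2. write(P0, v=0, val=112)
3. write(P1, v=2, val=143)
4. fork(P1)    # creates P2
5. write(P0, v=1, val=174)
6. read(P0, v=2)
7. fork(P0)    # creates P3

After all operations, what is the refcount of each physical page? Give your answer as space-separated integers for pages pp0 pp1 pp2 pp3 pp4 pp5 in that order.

Op 1: fork(P0) -> P1. 3 ppages; refcounts: pp0:2 pp1:2 pp2:2
Op 2: write(P0, v0, 112). refcount(pp0)=2>1 -> COPY to pp3. 4 ppages; refcounts: pp0:1 pp1:2 pp2:2 pp3:1
Op 3: write(P1, v2, 143). refcount(pp2)=2>1 -> COPY to pp4. 5 ppages; refcounts: pp0:1 pp1:2 pp2:1 pp3:1 pp4:1
Op 4: fork(P1) -> P2. 5 ppages; refcounts: pp0:2 pp1:3 pp2:1 pp3:1 pp4:2
Op 5: write(P0, v1, 174). refcount(pp1)=3>1 -> COPY to pp5. 6 ppages; refcounts: pp0:2 pp1:2 pp2:1 pp3:1 pp4:2 pp5:1
Op 6: read(P0, v2) -> 10. No state change.
Op 7: fork(P0) -> P3. 6 ppages; refcounts: pp0:2 pp1:2 pp2:2 pp3:2 pp4:2 pp5:2

Answer: 2 2 2 2 2 2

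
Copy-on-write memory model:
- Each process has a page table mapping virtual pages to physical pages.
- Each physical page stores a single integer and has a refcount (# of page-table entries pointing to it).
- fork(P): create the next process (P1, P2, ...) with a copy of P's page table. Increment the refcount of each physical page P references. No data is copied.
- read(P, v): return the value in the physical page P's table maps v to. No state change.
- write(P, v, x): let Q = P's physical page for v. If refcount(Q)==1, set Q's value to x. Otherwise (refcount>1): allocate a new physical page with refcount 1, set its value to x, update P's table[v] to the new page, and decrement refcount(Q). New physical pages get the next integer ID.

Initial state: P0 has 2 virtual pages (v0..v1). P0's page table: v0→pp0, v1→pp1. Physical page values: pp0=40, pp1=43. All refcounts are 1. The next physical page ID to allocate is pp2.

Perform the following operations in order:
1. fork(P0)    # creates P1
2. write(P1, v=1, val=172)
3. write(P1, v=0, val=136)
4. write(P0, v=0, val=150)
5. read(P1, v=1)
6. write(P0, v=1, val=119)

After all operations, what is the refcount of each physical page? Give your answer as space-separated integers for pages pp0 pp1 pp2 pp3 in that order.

Op 1: fork(P0) -> P1. 2 ppages; refcounts: pp0:2 pp1:2
Op 2: write(P1, v1, 172). refcount(pp1)=2>1 -> COPY to pp2. 3 ppages; refcounts: pp0:2 pp1:1 pp2:1
Op 3: write(P1, v0, 136). refcount(pp0)=2>1 -> COPY to pp3. 4 ppages; refcounts: pp0:1 pp1:1 pp2:1 pp3:1
Op 4: write(P0, v0, 150). refcount(pp0)=1 -> write in place. 4 ppages; refcounts: pp0:1 pp1:1 pp2:1 pp3:1
Op 5: read(P1, v1) -> 172. No state change.
Op 6: write(P0, v1, 119). refcount(pp1)=1 -> write in place. 4 ppages; refcounts: pp0:1 pp1:1 pp2:1 pp3:1

Answer: 1 1 1 1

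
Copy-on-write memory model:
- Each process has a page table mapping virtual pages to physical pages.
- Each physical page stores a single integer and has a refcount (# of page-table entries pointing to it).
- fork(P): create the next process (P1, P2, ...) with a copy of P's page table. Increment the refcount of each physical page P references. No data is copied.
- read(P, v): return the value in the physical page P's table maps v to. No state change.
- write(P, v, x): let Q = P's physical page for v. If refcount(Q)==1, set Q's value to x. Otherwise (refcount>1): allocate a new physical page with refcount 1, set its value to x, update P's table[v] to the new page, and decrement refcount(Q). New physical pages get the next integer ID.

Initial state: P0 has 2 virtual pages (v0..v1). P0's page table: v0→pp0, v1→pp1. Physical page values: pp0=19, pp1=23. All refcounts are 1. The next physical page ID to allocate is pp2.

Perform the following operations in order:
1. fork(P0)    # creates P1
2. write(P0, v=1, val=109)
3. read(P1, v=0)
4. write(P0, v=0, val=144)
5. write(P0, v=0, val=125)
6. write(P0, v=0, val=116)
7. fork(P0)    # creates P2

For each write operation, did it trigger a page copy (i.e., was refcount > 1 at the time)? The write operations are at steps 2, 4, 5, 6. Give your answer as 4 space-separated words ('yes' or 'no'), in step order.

Op 1: fork(P0) -> P1. 2 ppages; refcounts: pp0:2 pp1:2
Op 2: write(P0, v1, 109). refcount(pp1)=2>1 -> COPY to pp2. 3 ppages; refcounts: pp0:2 pp1:1 pp2:1
Op 3: read(P1, v0) -> 19. No state change.
Op 4: write(P0, v0, 144). refcount(pp0)=2>1 -> COPY to pp3. 4 ppages; refcounts: pp0:1 pp1:1 pp2:1 pp3:1
Op 5: write(P0, v0, 125). refcount(pp3)=1 -> write in place. 4 ppages; refcounts: pp0:1 pp1:1 pp2:1 pp3:1
Op 6: write(P0, v0, 116). refcount(pp3)=1 -> write in place. 4 ppages; refcounts: pp0:1 pp1:1 pp2:1 pp3:1
Op 7: fork(P0) -> P2. 4 ppages; refcounts: pp0:1 pp1:1 pp2:2 pp3:2

yes yes no no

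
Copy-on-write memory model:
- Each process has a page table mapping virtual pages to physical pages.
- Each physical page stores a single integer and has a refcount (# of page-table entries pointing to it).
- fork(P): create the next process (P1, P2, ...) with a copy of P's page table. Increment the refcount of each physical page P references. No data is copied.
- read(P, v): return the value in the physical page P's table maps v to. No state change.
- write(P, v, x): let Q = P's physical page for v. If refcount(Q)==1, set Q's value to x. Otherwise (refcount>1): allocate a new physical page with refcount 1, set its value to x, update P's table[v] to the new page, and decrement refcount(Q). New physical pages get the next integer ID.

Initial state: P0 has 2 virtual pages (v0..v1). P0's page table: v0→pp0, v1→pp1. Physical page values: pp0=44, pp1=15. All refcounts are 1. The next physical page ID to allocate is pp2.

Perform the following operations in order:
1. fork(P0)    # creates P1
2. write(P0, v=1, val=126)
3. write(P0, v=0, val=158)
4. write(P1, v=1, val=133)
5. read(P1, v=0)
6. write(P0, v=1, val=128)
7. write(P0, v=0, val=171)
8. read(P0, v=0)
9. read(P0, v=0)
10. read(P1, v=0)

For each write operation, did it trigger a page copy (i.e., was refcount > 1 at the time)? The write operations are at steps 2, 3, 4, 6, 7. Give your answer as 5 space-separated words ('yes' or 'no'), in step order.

Op 1: fork(P0) -> P1. 2 ppages; refcounts: pp0:2 pp1:2
Op 2: write(P0, v1, 126). refcount(pp1)=2>1 -> COPY to pp2. 3 ppages; refcounts: pp0:2 pp1:1 pp2:1
Op 3: write(P0, v0, 158). refcount(pp0)=2>1 -> COPY to pp3. 4 ppages; refcounts: pp0:1 pp1:1 pp2:1 pp3:1
Op 4: write(P1, v1, 133). refcount(pp1)=1 -> write in place. 4 ppages; refcounts: pp0:1 pp1:1 pp2:1 pp3:1
Op 5: read(P1, v0) -> 44. No state change.
Op 6: write(P0, v1, 128). refcount(pp2)=1 -> write in place. 4 ppages; refcounts: pp0:1 pp1:1 pp2:1 pp3:1
Op 7: write(P0, v0, 171). refcount(pp3)=1 -> write in place. 4 ppages; refcounts: pp0:1 pp1:1 pp2:1 pp3:1
Op 8: read(P0, v0) -> 171. No state change.
Op 9: read(P0, v0) -> 171. No state change.
Op 10: read(P1, v0) -> 44. No state change.

yes yes no no no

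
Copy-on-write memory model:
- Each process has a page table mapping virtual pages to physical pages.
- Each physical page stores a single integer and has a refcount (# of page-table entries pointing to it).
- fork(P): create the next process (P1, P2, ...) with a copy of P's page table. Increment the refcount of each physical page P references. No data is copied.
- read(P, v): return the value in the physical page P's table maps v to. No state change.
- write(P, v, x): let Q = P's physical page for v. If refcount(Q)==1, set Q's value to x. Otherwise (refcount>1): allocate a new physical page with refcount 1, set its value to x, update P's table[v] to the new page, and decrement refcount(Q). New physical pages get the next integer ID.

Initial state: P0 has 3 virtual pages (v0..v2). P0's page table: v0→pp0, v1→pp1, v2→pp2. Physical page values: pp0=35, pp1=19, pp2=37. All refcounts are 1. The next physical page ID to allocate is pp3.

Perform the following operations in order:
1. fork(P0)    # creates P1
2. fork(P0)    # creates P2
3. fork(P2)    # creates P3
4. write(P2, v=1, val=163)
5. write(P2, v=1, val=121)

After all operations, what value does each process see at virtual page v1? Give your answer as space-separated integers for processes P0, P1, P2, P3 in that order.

Answer: 19 19 121 19

Derivation:
Op 1: fork(P0) -> P1. 3 ppages; refcounts: pp0:2 pp1:2 pp2:2
Op 2: fork(P0) -> P2. 3 ppages; refcounts: pp0:3 pp1:3 pp2:3
Op 3: fork(P2) -> P3. 3 ppages; refcounts: pp0:4 pp1:4 pp2:4
Op 4: write(P2, v1, 163). refcount(pp1)=4>1 -> COPY to pp3. 4 ppages; refcounts: pp0:4 pp1:3 pp2:4 pp3:1
Op 5: write(P2, v1, 121). refcount(pp3)=1 -> write in place. 4 ppages; refcounts: pp0:4 pp1:3 pp2:4 pp3:1
P0: v1 -> pp1 = 19
P1: v1 -> pp1 = 19
P2: v1 -> pp3 = 121
P3: v1 -> pp1 = 19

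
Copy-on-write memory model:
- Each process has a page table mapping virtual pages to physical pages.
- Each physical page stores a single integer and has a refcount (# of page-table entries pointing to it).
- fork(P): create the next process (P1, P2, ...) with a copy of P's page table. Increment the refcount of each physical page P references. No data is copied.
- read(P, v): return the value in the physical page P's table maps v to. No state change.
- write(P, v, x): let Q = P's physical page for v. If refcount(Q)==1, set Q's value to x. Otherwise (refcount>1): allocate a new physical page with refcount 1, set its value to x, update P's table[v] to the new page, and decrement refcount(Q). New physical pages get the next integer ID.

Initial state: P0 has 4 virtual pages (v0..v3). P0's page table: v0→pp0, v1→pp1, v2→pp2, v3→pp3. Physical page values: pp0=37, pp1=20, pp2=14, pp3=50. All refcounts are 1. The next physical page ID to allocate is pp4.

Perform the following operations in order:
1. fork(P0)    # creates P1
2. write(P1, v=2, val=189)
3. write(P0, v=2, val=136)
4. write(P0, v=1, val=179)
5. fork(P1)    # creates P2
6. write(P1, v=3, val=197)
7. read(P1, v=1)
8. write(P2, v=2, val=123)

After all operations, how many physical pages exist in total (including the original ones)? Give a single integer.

Answer: 8

Derivation:
Op 1: fork(P0) -> P1. 4 ppages; refcounts: pp0:2 pp1:2 pp2:2 pp3:2
Op 2: write(P1, v2, 189). refcount(pp2)=2>1 -> COPY to pp4. 5 ppages; refcounts: pp0:2 pp1:2 pp2:1 pp3:2 pp4:1
Op 3: write(P0, v2, 136). refcount(pp2)=1 -> write in place. 5 ppages; refcounts: pp0:2 pp1:2 pp2:1 pp3:2 pp4:1
Op 4: write(P0, v1, 179). refcount(pp1)=2>1 -> COPY to pp5. 6 ppages; refcounts: pp0:2 pp1:1 pp2:1 pp3:2 pp4:1 pp5:1
Op 5: fork(P1) -> P2. 6 ppages; refcounts: pp0:3 pp1:2 pp2:1 pp3:3 pp4:2 pp5:1
Op 6: write(P1, v3, 197). refcount(pp3)=3>1 -> COPY to pp6. 7 ppages; refcounts: pp0:3 pp1:2 pp2:1 pp3:2 pp4:2 pp5:1 pp6:1
Op 7: read(P1, v1) -> 20. No state change.
Op 8: write(P2, v2, 123). refcount(pp4)=2>1 -> COPY to pp7. 8 ppages; refcounts: pp0:3 pp1:2 pp2:1 pp3:2 pp4:1 pp5:1 pp6:1 pp7:1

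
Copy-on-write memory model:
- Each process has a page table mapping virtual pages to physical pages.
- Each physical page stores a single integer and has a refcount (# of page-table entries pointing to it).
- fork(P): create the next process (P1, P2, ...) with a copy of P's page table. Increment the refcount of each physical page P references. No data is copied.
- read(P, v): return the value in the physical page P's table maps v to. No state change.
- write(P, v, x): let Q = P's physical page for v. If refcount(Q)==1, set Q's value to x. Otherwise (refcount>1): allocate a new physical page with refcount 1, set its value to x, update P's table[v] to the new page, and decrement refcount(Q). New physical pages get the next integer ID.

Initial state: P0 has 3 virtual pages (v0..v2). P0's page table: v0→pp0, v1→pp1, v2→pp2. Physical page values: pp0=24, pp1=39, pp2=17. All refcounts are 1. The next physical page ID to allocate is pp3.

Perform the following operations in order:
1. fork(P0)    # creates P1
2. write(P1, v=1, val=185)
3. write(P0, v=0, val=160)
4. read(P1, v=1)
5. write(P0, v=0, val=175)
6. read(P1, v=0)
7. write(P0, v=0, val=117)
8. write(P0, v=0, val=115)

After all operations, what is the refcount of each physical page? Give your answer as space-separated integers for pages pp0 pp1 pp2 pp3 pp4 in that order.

Answer: 1 1 2 1 1

Derivation:
Op 1: fork(P0) -> P1. 3 ppages; refcounts: pp0:2 pp1:2 pp2:2
Op 2: write(P1, v1, 185). refcount(pp1)=2>1 -> COPY to pp3. 4 ppages; refcounts: pp0:2 pp1:1 pp2:2 pp3:1
Op 3: write(P0, v0, 160). refcount(pp0)=2>1 -> COPY to pp4. 5 ppages; refcounts: pp0:1 pp1:1 pp2:2 pp3:1 pp4:1
Op 4: read(P1, v1) -> 185. No state change.
Op 5: write(P0, v0, 175). refcount(pp4)=1 -> write in place. 5 ppages; refcounts: pp0:1 pp1:1 pp2:2 pp3:1 pp4:1
Op 6: read(P1, v0) -> 24. No state change.
Op 7: write(P0, v0, 117). refcount(pp4)=1 -> write in place. 5 ppages; refcounts: pp0:1 pp1:1 pp2:2 pp3:1 pp4:1
Op 8: write(P0, v0, 115). refcount(pp4)=1 -> write in place. 5 ppages; refcounts: pp0:1 pp1:1 pp2:2 pp3:1 pp4:1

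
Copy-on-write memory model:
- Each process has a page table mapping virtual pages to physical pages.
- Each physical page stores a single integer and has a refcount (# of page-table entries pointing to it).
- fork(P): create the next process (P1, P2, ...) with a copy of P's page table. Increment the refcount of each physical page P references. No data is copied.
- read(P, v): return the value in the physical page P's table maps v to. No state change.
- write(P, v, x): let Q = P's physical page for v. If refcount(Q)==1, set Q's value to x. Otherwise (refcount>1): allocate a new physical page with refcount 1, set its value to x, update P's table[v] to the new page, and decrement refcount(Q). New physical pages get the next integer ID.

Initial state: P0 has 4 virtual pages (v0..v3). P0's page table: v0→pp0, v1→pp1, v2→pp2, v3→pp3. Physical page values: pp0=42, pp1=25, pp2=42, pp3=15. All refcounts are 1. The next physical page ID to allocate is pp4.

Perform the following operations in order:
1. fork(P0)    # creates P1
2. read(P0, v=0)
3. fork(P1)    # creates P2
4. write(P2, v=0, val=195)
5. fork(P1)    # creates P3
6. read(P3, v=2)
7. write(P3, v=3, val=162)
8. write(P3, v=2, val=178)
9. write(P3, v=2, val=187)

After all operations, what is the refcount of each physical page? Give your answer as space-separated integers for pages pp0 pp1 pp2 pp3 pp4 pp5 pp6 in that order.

Answer: 3 4 3 3 1 1 1

Derivation:
Op 1: fork(P0) -> P1. 4 ppages; refcounts: pp0:2 pp1:2 pp2:2 pp3:2
Op 2: read(P0, v0) -> 42. No state change.
Op 3: fork(P1) -> P2. 4 ppages; refcounts: pp0:3 pp1:3 pp2:3 pp3:3
Op 4: write(P2, v0, 195). refcount(pp0)=3>1 -> COPY to pp4. 5 ppages; refcounts: pp0:2 pp1:3 pp2:3 pp3:3 pp4:1
Op 5: fork(P1) -> P3. 5 ppages; refcounts: pp0:3 pp1:4 pp2:4 pp3:4 pp4:1
Op 6: read(P3, v2) -> 42. No state change.
Op 7: write(P3, v3, 162). refcount(pp3)=4>1 -> COPY to pp5. 6 ppages; refcounts: pp0:3 pp1:4 pp2:4 pp3:3 pp4:1 pp5:1
Op 8: write(P3, v2, 178). refcount(pp2)=4>1 -> COPY to pp6. 7 ppages; refcounts: pp0:3 pp1:4 pp2:3 pp3:3 pp4:1 pp5:1 pp6:1
Op 9: write(P3, v2, 187). refcount(pp6)=1 -> write in place. 7 ppages; refcounts: pp0:3 pp1:4 pp2:3 pp3:3 pp4:1 pp5:1 pp6:1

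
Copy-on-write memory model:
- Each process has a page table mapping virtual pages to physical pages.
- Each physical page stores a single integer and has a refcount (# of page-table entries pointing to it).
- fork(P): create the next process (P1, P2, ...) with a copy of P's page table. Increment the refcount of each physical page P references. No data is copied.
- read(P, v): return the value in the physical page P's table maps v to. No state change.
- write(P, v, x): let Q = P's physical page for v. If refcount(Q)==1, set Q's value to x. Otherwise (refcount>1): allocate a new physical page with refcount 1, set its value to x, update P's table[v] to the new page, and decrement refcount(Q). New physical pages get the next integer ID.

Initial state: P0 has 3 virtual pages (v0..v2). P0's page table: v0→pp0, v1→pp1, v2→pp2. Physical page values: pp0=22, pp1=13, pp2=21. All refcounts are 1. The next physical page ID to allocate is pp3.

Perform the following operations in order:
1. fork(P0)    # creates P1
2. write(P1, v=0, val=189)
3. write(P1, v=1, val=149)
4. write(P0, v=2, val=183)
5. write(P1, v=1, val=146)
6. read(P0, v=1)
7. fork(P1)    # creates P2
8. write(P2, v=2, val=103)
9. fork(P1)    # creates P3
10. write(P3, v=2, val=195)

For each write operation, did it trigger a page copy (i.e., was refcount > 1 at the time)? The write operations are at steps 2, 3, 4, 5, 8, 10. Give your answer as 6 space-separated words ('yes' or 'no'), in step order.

Op 1: fork(P0) -> P1. 3 ppages; refcounts: pp0:2 pp1:2 pp2:2
Op 2: write(P1, v0, 189). refcount(pp0)=2>1 -> COPY to pp3. 4 ppages; refcounts: pp0:1 pp1:2 pp2:2 pp3:1
Op 3: write(P1, v1, 149). refcount(pp1)=2>1 -> COPY to pp4. 5 ppages; refcounts: pp0:1 pp1:1 pp2:2 pp3:1 pp4:1
Op 4: write(P0, v2, 183). refcount(pp2)=2>1 -> COPY to pp5. 6 ppages; refcounts: pp0:1 pp1:1 pp2:1 pp3:1 pp4:1 pp5:1
Op 5: write(P1, v1, 146). refcount(pp4)=1 -> write in place. 6 ppages; refcounts: pp0:1 pp1:1 pp2:1 pp3:1 pp4:1 pp5:1
Op 6: read(P0, v1) -> 13. No state change.
Op 7: fork(P1) -> P2. 6 ppages; refcounts: pp0:1 pp1:1 pp2:2 pp3:2 pp4:2 pp5:1
Op 8: write(P2, v2, 103). refcount(pp2)=2>1 -> COPY to pp6. 7 ppages; refcounts: pp0:1 pp1:1 pp2:1 pp3:2 pp4:2 pp5:1 pp6:1
Op 9: fork(P1) -> P3. 7 ppages; refcounts: pp0:1 pp1:1 pp2:2 pp3:3 pp4:3 pp5:1 pp6:1
Op 10: write(P3, v2, 195). refcount(pp2)=2>1 -> COPY to pp7. 8 ppages; refcounts: pp0:1 pp1:1 pp2:1 pp3:3 pp4:3 pp5:1 pp6:1 pp7:1

yes yes yes no yes yes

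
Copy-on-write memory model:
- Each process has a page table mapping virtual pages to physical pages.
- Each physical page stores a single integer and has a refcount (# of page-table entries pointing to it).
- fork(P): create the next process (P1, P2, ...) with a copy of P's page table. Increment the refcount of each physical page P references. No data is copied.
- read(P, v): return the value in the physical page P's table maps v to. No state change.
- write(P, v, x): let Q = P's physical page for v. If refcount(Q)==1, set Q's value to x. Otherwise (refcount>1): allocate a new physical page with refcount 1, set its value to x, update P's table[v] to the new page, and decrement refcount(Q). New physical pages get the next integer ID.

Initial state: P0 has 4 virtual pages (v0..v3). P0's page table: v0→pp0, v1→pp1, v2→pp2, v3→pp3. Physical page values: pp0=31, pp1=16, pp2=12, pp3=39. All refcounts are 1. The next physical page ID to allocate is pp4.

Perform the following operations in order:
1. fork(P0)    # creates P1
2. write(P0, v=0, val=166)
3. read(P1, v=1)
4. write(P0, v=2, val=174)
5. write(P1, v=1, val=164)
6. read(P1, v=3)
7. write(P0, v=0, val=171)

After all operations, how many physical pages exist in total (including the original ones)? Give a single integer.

Answer: 7

Derivation:
Op 1: fork(P0) -> P1. 4 ppages; refcounts: pp0:2 pp1:2 pp2:2 pp3:2
Op 2: write(P0, v0, 166). refcount(pp0)=2>1 -> COPY to pp4. 5 ppages; refcounts: pp0:1 pp1:2 pp2:2 pp3:2 pp4:1
Op 3: read(P1, v1) -> 16. No state change.
Op 4: write(P0, v2, 174). refcount(pp2)=2>1 -> COPY to pp5. 6 ppages; refcounts: pp0:1 pp1:2 pp2:1 pp3:2 pp4:1 pp5:1
Op 5: write(P1, v1, 164). refcount(pp1)=2>1 -> COPY to pp6. 7 ppages; refcounts: pp0:1 pp1:1 pp2:1 pp3:2 pp4:1 pp5:1 pp6:1
Op 6: read(P1, v3) -> 39. No state change.
Op 7: write(P0, v0, 171). refcount(pp4)=1 -> write in place. 7 ppages; refcounts: pp0:1 pp1:1 pp2:1 pp3:2 pp4:1 pp5:1 pp6:1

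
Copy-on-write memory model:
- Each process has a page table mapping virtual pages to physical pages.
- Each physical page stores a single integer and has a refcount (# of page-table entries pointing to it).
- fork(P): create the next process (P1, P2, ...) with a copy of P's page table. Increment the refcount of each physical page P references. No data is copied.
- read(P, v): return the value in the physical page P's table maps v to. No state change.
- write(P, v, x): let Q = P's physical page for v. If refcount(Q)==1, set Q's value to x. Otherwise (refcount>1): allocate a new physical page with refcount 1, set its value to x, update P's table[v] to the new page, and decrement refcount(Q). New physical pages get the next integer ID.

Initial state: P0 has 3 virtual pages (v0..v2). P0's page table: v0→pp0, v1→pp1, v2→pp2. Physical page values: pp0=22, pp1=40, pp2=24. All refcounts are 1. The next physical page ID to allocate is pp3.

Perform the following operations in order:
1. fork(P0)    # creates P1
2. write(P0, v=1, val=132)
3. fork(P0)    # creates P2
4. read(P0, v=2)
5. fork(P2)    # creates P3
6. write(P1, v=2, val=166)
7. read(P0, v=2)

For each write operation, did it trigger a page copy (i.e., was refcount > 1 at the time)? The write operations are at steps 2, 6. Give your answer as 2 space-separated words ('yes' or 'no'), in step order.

Op 1: fork(P0) -> P1. 3 ppages; refcounts: pp0:2 pp1:2 pp2:2
Op 2: write(P0, v1, 132). refcount(pp1)=2>1 -> COPY to pp3. 4 ppages; refcounts: pp0:2 pp1:1 pp2:2 pp3:1
Op 3: fork(P0) -> P2. 4 ppages; refcounts: pp0:3 pp1:1 pp2:3 pp3:2
Op 4: read(P0, v2) -> 24. No state change.
Op 5: fork(P2) -> P3. 4 ppages; refcounts: pp0:4 pp1:1 pp2:4 pp3:3
Op 6: write(P1, v2, 166). refcount(pp2)=4>1 -> COPY to pp4. 5 ppages; refcounts: pp0:4 pp1:1 pp2:3 pp3:3 pp4:1
Op 7: read(P0, v2) -> 24. No state change.

yes yes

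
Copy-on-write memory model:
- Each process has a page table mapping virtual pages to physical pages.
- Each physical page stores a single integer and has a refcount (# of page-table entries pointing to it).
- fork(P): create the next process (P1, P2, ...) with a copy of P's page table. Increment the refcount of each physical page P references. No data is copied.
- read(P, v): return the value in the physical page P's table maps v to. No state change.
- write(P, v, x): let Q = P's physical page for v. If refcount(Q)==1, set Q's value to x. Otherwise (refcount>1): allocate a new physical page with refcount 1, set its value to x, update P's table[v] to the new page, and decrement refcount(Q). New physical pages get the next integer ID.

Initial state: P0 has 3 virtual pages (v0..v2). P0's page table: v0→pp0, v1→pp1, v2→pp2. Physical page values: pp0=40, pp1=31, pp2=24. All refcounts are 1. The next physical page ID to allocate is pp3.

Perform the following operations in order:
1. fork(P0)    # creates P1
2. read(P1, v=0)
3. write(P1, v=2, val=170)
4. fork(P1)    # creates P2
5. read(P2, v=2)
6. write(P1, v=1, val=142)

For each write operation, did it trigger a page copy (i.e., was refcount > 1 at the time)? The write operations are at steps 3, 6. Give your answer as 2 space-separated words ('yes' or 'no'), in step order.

Op 1: fork(P0) -> P1. 3 ppages; refcounts: pp0:2 pp1:2 pp2:2
Op 2: read(P1, v0) -> 40. No state change.
Op 3: write(P1, v2, 170). refcount(pp2)=2>1 -> COPY to pp3. 4 ppages; refcounts: pp0:2 pp1:2 pp2:1 pp3:1
Op 4: fork(P1) -> P2. 4 ppages; refcounts: pp0:3 pp1:3 pp2:1 pp3:2
Op 5: read(P2, v2) -> 170. No state change.
Op 6: write(P1, v1, 142). refcount(pp1)=3>1 -> COPY to pp4. 5 ppages; refcounts: pp0:3 pp1:2 pp2:1 pp3:2 pp4:1

yes yes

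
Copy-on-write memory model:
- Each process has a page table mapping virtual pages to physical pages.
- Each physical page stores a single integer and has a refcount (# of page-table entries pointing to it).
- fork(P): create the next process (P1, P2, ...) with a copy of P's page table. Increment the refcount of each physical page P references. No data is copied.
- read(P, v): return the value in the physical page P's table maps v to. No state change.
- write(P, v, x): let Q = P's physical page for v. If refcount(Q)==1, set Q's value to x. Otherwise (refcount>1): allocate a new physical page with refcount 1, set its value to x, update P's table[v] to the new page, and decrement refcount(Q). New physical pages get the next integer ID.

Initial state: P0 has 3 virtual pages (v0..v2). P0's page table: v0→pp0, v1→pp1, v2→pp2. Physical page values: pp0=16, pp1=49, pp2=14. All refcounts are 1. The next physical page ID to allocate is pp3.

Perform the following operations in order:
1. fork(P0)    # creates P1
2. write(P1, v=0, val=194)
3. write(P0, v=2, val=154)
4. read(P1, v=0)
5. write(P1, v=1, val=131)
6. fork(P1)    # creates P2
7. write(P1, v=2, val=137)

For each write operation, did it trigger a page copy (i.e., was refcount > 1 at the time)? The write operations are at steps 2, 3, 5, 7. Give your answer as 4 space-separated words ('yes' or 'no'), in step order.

Op 1: fork(P0) -> P1. 3 ppages; refcounts: pp0:2 pp1:2 pp2:2
Op 2: write(P1, v0, 194). refcount(pp0)=2>1 -> COPY to pp3. 4 ppages; refcounts: pp0:1 pp1:2 pp2:2 pp3:1
Op 3: write(P0, v2, 154). refcount(pp2)=2>1 -> COPY to pp4. 5 ppages; refcounts: pp0:1 pp1:2 pp2:1 pp3:1 pp4:1
Op 4: read(P1, v0) -> 194. No state change.
Op 5: write(P1, v1, 131). refcount(pp1)=2>1 -> COPY to pp5. 6 ppages; refcounts: pp0:1 pp1:1 pp2:1 pp3:1 pp4:1 pp5:1
Op 6: fork(P1) -> P2. 6 ppages; refcounts: pp0:1 pp1:1 pp2:2 pp3:2 pp4:1 pp5:2
Op 7: write(P1, v2, 137). refcount(pp2)=2>1 -> COPY to pp6. 7 ppages; refcounts: pp0:1 pp1:1 pp2:1 pp3:2 pp4:1 pp5:2 pp6:1

yes yes yes yes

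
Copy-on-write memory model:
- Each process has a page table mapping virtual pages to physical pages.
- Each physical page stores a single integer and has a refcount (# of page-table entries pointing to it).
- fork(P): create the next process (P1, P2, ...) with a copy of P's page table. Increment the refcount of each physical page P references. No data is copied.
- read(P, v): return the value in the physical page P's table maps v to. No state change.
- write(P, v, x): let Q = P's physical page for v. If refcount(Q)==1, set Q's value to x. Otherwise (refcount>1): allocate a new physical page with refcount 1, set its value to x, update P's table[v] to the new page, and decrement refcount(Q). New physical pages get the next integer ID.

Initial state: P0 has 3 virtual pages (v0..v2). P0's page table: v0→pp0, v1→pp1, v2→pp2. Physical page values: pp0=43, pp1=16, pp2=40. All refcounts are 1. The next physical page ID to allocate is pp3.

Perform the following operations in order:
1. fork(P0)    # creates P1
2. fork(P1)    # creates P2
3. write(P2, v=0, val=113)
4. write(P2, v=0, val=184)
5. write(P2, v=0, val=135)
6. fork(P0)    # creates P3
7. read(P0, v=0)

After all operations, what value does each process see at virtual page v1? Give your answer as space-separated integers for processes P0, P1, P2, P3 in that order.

Op 1: fork(P0) -> P1. 3 ppages; refcounts: pp0:2 pp1:2 pp2:2
Op 2: fork(P1) -> P2. 3 ppages; refcounts: pp0:3 pp1:3 pp2:3
Op 3: write(P2, v0, 113). refcount(pp0)=3>1 -> COPY to pp3. 4 ppages; refcounts: pp0:2 pp1:3 pp2:3 pp3:1
Op 4: write(P2, v0, 184). refcount(pp3)=1 -> write in place. 4 ppages; refcounts: pp0:2 pp1:3 pp2:3 pp3:1
Op 5: write(P2, v0, 135). refcount(pp3)=1 -> write in place. 4 ppages; refcounts: pp0:2 pp1:3 pp2:3 pp3:1
Op 6: fork(P0) -> P3. 4 ppages; refcounts: pp0:3 pp1:4 pp2:4 pp3:1
Op 7: read(P0, v0) -> 43. No state change.
P0: v1 -> pp1 = 16
P1: v1 -> pp1 = 16
P2: v1 -> pp1 = 16
P3: v1 -> pp1 = 16

Answer: 16 16 16 16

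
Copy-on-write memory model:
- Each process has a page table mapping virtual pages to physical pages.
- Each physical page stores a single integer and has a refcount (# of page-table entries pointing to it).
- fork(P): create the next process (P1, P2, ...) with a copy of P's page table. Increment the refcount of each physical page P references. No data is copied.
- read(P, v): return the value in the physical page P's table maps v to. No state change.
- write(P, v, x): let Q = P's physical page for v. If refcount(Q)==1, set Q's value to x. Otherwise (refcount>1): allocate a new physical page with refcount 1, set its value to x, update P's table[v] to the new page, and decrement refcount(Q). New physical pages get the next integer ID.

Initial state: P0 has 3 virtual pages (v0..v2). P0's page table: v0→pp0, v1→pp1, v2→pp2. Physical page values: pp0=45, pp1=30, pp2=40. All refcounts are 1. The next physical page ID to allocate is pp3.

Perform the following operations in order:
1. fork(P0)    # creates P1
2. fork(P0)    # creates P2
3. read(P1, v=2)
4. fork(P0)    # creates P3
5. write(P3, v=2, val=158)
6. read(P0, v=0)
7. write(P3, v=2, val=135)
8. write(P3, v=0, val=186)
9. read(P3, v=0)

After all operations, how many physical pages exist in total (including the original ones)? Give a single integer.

Op 1: fork(P0) -> P1. 3 ppages; refcounts: pp0:2 pp1:2 pp2:2
Op 2: fork(P0) -> P2. 3 ppages; refcounts: pp0:3 pp1:3 pp2:3
Op 3: read(P1, v2) -> 40. No state change.
Op 4: fork(P0) -> P3. 3 ppages; refcounts: pp0:4 pp1:4 pp2:4
Op 5: write(P3, v2, 158). refcount(pp2)=4>1 -> COPY to pp3. 4 ppages; refcounts: pp0:4 pp1:4 pp2:3 pp3:1
Op 6: read(P0, v0) -> 45. No state change.
Op 7: write(P3, v2, 135). refcount(pp3)=1 -> write in place. 4 ppages; refcounts: pp0:4 pp1:4 pp2:3 pp3:1
Op 8: write(P3, v0, 186). refcount(pp0)=4>1 -> COPY to pp4. 5 ppages; refcounts: pp0:3 pp1:4 pp2:3 pp3:1 pp4:1
Op 9: read(P3, v0) -> 186. No state change.

Answer: 5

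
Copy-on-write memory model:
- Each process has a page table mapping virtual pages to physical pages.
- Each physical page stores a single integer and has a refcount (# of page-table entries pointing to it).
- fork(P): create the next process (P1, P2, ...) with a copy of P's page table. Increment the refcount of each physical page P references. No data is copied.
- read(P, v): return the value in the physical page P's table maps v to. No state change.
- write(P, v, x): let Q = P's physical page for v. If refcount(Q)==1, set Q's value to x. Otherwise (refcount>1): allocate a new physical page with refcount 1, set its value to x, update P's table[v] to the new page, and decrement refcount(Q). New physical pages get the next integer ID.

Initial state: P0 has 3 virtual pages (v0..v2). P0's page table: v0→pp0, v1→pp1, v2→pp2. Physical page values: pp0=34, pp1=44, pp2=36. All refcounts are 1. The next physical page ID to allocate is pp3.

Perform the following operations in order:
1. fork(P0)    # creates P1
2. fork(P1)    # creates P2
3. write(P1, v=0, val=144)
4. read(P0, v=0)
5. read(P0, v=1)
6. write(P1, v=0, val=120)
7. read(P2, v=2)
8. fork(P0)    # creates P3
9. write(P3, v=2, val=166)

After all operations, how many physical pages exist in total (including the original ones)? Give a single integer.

Answer: 5

Derivation:
Op 1: fork(P0) -> P1. 3 ppages; refcounts: pp0:2 pp1:2 pp2:2
Op 2: fork(P1) -> P2. 3 ppages; refcounts: pp0:3 pp1:3 pp2:3
Op 3: write(P1, v0, 144). refcount(pp0)=3>1 -> COPY to pp3. 4 ppages; refcounts: pp0:2 pp1:3 pp2:3 pp3:1
Op 4: read(P0, v0) -> 34. No state change.
Op 5: read(P0, v1) -> 44. No state change.
Op 6: write(P1, v0, 120). refcount(pp3)=1 -> write in place. 4 ppages; refcounts: pp0:2 pp1:3 pp2:3 pp3:1
Op 7: read(P2, v2) -> 36. No state change.
Op 8: fork(P0) -> P3. 4 ppages; refcounts: pp0:3 pp1:4 pp2:4 pp3:1
Op 9: write(P3, v2, 166). refcount(pp2)=4>1 -> COPY to pp4. 5 ppages; refcounts: pp0:3 pp1:4 pp2:3 pp3:1 pp4:1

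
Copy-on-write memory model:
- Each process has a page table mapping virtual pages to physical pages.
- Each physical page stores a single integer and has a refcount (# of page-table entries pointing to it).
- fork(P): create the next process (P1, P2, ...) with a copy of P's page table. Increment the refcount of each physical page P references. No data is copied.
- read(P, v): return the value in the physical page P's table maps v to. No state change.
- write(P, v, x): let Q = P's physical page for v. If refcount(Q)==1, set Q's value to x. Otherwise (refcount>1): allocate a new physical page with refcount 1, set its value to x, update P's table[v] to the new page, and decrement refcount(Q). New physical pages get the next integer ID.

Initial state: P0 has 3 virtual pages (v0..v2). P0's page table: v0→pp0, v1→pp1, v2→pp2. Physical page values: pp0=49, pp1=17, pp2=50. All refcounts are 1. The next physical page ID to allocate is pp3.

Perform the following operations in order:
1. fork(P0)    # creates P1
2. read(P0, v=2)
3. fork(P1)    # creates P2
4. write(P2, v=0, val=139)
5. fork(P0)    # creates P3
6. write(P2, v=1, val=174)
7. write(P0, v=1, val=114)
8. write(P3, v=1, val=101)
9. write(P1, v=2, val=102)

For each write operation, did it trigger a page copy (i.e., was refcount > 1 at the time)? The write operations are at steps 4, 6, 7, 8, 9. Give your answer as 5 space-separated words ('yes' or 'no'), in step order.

Op 1: fork(P0) -> P1. 3 ppages; refcounts: pp0:2 pp1:2 pp2:2
Op 2: read(P0, v2) -> 50. No state change.
Op 3: fork(P1) -> P2. 3 ppages; refcounts: pp0:3 pp1:3 pp2:3
Op 4: write(P2, v0, 139). refcount(pp0)=3>1 -> COPY to pp3. 4 ppages; refcounts: pp0:2 pp1:3 pp2:3 pp3:1
Op 5: fork(P0) -> P3. 4 ppages; refcounts: pp0:3 pp1:4 pp2:4 pp3:1
Op 6: write(P2, v1, 174). refcount(pp1)=4>1 -> COPY to pp4. 5 ppages; refcounts: pp0:3 pp1:3 pp2:4 pp3:1 pp4:1
Op 7: write(P0, v1, 114). refcount(pp1)=3>1 -> COPY to pp5. 6 ppages; refcounts: pp0:3 pp1:2 pp2:4 pp3:1 pp4:1 pp5:1
Op 8: write(P3, v1, 101). refcount(pp1)=2>1 -> COPY to pp6. 7 ppages; refcounts: pp0:3 pp1:1 pp2:4 pp3:1 pp4:1 pp5:1 pp6:1
Op 9: write(P1, v2, 102). refcount(pp2)=4>1 -> COPY to pp7. 8 ppages; refcounts: pp0:3 pp1:1 pp2:3 pp3:1 pp4:1 pp5:1 pp6:1 pp7:1

yes yes yes yes yes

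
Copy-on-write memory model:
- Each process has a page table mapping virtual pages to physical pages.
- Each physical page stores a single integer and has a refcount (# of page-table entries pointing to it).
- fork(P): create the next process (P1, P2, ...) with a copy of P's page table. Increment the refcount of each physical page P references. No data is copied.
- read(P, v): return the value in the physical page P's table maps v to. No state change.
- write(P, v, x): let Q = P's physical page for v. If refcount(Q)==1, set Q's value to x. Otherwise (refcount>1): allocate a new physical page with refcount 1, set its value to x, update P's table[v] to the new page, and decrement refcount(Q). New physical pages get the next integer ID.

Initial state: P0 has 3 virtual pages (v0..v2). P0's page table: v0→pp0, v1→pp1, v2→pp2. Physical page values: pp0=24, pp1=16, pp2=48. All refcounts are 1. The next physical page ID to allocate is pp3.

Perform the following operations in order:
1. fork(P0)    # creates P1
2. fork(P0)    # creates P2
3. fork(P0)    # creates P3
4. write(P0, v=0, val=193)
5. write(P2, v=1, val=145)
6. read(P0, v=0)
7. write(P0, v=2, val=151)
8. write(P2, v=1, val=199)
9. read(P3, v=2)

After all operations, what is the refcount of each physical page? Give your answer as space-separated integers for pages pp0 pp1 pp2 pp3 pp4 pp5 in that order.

Answer: 3 3 3 1 1 1

Derivation:
Op 1: fork(P0) -> P1. 3 ppages; refcounts: pp0:2 pp1:2 pp2:2
Op 2: fork(P0) -> P2. 3 ppages; refcounts: pp0:3 pp1:3 pp2:3
Op 3: fork(P0) -> P3. 3 ppages; refcounts: pp0:4 pp1:4 pp2:4
Op 4: write(P0, v0, 193). refcount(pp0)=4>1 -> COPY to pp3. 4 ppages; refcounts: pp0:3 pp1:4 pp2:4 pp3:1
Op 5: write(P2, v1, 145). refcount(pp1)=4>1 -> COPY to pp4. 5 ppages; refcounts: pp0:3 pp1:3 pp2:4 pp3:1 pp4:1
Op 6: read(P0, v0) -> 193. No state change.
Op 7: write(P0, v2, 151). refcount(pp2)=4>1 -> COPY to pp5. 6 ppages; refcounts: pp0:3 pp1:3 pp2:3 pp3:1 pp4:1 pp5:1
Op 8: write(P2, v1, 199). refcount(pp4)=1 -> write in place. 6 ppages; refcounts: pp0:3 pp1:3 pp2:3 pp3:1 pp4:1 pp5:1
Op 9: read(P3, v2) -> 48. No state change.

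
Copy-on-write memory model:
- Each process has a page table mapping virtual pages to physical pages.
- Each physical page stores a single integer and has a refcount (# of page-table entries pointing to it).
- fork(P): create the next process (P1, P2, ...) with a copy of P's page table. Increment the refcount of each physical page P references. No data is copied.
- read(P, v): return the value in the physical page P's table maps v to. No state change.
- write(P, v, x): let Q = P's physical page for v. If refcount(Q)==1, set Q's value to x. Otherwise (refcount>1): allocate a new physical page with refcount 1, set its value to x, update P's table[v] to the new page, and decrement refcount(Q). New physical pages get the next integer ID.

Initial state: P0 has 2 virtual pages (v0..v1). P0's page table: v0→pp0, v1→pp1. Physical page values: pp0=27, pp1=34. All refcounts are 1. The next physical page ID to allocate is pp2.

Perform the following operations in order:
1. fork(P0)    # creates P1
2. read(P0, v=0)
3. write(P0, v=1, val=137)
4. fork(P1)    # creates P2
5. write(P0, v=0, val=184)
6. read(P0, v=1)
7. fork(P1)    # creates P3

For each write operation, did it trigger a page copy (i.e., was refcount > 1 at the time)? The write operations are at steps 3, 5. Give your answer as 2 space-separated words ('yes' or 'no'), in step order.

Op 1: fork(P0) -> P1. 2 ppages; refcounts: pp0:2 pp1:2
Op 2: read(P0, v0) -> 27. No state change.
Op 3: write(P0, v1, 137). refcount(pp1)=2>1 -> COPY to pp2. 3 ppages; refcounts: pp0:2 pp1:1 pp2:1
Op 4: fork(P1) -> P2. 3 ppages; refcounts: pp0:3 pp1:2 pp2:1
Op 5: write(P0, v0, 184). refcount(pp0)=3>1 -> COPY to pp3. 4 ppages; refcounts: pp0:2 pp1:2 pp2:1 pp3:1
Op 6: read(P0, v1) -> 137. No state change.
Op 7: fork(P1) -> P3. 4 ppages; refcounts: pp0:3 pp1:3 pp2:1 pp3:1

yes yes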